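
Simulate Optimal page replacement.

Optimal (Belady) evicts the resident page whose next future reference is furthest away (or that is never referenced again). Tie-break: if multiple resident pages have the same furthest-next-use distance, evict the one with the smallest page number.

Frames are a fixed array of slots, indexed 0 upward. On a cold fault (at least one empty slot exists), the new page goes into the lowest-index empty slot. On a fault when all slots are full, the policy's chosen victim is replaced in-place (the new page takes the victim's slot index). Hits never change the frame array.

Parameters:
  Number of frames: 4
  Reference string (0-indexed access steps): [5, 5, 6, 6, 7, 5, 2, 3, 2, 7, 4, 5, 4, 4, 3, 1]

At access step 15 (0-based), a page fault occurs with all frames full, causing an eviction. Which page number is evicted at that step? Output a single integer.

Step 0: ref 5 -> FAULT, frames=[5,-,-,-]
Step 1: ref 5 -> HIT, frames=[5,-,-,-]
Step 2: ref 6 -> FAULT, frames=[5,6,-,-]
Step 3: ref 6 -> HIT, frames=[5,6,-,-]
Step 4: ref 7 -> FAULT, frames=[5,6,7,-]
Step 5: ref 5 -> HIT, frames=[5,6,7,-]
Step 6: ref 2 -> FAULT, frames=[5,6,7,2]
Step 7: ref 3 -> FAULT, evict 6, frames=[5,3,7,2]
Step 8: ref 2 -> HIT, frames=[5,3,7,2]
Step 9: ref 7 -> HIT, frames=[5,3,7,2]
Step 10: ref 4 -> FAULT, evict 2, frames=[5,3,7,4]
Step 11: ref 5 -> HIT, frames=[5,3,7,4]
Step 12: ref 4 -> HIT, frames=[5,3,7,4]
Step 13: ref 4 -> HIT, frames=[5,3,7,4]
Step 14: ref 3 -> HIT, frames=[5,3,7,4]
Step 15: ref 1 -> FAULT, evict 3, frames=[5,1,7,4]
At step 15: evicted page 3

Answer: 3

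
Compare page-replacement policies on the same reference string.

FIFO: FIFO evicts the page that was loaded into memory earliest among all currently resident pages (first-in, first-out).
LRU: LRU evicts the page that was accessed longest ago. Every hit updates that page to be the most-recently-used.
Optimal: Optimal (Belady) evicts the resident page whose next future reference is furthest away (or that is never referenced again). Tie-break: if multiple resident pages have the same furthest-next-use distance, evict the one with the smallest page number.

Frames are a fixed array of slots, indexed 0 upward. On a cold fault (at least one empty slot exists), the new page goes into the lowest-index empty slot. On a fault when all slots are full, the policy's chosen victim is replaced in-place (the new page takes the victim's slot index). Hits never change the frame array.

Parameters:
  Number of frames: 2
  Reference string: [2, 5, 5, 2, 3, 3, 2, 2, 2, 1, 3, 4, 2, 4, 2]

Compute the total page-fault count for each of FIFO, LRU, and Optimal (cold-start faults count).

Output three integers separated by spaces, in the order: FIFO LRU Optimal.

Answer: 8 7 6

Derivation:
--- FIFO ---
  step 0: ref 2 -> FAULT, frames=[2,-] (faults so far: 1)
  step 1: ref 5 -> FAULT, frames=[2,5] (faults so far: 2)
  step 2: ref 5 -> HIT, frames=[2,5] (faults so far: 2)
  step 3: ref 2 -> HIT, frames=[2,5] (faults so far: 2)
  step 4: ref 3 -> FAULT, evict 2, frames=[3,5] (faults so far: 3)
  step 5: ref 3 -> HIT, frames=[3,5] (faults so far: 3)
  step 6: ref 2 -> FAULT, evict 5, frames=[3,2] (faults so far: 4)
  step 7: ref 2 -> HIT, frames=[3,2] (faults so far: 4)
  step 8: ref 2 -> HIT, frames=[3,2] (faults so far: 4)
  step 9: ref 1 -> FAULT, evict 3, frames=[1,2] (faults so far: 5)
  step 10: ref 3 -> FAULT, evict 2, frames=[1,3] (faults so far: 6)
  step 11: ref 4 -> FAULT, evict 1, frames=[4,3] (faults so far: 7)
  step 12: ref 2 -> FAULT, evict 3, frames=[4,2] (faults so far: 8)
  step 13: ref 4 -> HIT, frames=[4,2] (faults so far: 8)
  step 14: ref 2 -> HIT, frames=[4,2] (faults so far: 8)
  FIFO total faults: 8
--- LRU ---
  step 0: ref 2 -> FAULT, frames=[2,-] (faults so far: 1)
  step 1: ref 5 -> FAULT, frames=[2,5] (faults so far: 2)
  step 2: ref 5 -> HIT, frames=[2,5] (faults so far: 2)
  step 3: ref 2 -> HIT, frames=[2,5] (faults so far: 2)
  step 4: ref 3 -> FAULT, evict 5, frames=[2,3] (faults so far: 3)
  step 5: ref 3 -> HIT, frames=[2,3] (faults so far: 3)
  step 6: ref 2 -> HIT, frames=[2,3] (faults so far: 3)
  step 7: ref 2 -> HIT, frames=[2,3] (faults so far: 3)
  step 8: ref 2 -> HIT, frames=[2,3] (faults so far: 3)
  step 9: ref 1 -> FAULT, evict 3, frames=[2,1] (faults so far: 4)
  step 10: ref 3 -> FAULT, evict 2, frames=[3,1] (faults so far: 5)
  step 11: ref 4 -> FAULT, evict 1, frames=[3,4] (faults so far: 6)
  step 12: ref 2 -> FAULT, evict 3, frames=[2,4] (faults so far: 7)
  step 13: ref 4 -> HIT, frames=[2,4] (faults so far: 7)
  step 14: ref 2 -> HIT, frames=[2,4] (faults so far: 7)
  LRU total faults: 7
--- Optimal ---
  step 0: ref 2 -> FAULT, frames=[2,-] (faults so far: 1)
  step 1: ref 5 -> FAULT, frames=[2,5] (faults so far: 2)
  step 2: ref 5 -> HIT, frames=[2,5] (faults so far: 2)
  step 3: ref 2 -> HIT, frames=[2,5] (faults so far: 2)
  step 4: ref 3 -> FAULT, evict 5, frames=[2,3] (faults so far: 3)
  step 5: ref 3 -> HIT, frames=[2,3] (faults so far: 3)
  step 6: ref 2 -> HIT, frames=[2,3] (faults so far: 3)
  step 7: ref 2 -> HIT, frames=[2,3] (faults so far: 3)
  step 8: ref 2 -> HIT, frames=[2,3] (faults so far: 3)
  step 9: ref 1 -> FAULT, evict 2, frames=[1,3] (faults so far: 4)
  step 10: ref 3 -> HIT, frames=[1,3] (faults so far: 4)
  step 11: ref 4 -> FAULT, evict 1, frames=[4,3] (faults so far: 5)
  step 12: ref 2 -> FAULT, evict 3, frames=[4,2] (faults so far: 6)
  step 13: ref 4 -> HIT, frames=[4,2] (faults so far: 6)
  step 14: ref 2 -> HIT, frames=[4,2] (faults so far: 6)
  Optimal total faults: 6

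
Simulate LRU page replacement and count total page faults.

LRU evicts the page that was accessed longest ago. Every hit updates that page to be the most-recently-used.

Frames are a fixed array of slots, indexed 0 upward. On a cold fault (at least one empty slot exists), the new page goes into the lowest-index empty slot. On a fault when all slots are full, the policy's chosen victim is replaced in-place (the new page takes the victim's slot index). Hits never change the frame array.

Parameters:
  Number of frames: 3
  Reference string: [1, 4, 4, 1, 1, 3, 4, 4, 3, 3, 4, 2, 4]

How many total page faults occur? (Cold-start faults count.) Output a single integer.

Answer: 4

Derivation:
Step 0: ref 1 → FAULT, frames=[1,-,-]
Step 1: ref 4 → FAULT, frames=[1,4,-]
Step 2: ref 4 → HIT, frames=[1,4,-]
Step 3: ref 1 → HIT, frames=[1,4,-]
Step 4: ref 1 → HIT, frames=[1,4,-]
Step 5: ref 3 → FAULT, frames=[1,4,3]
Step 6: ref 4 → HIT, frames=[1,4,3]
Step 7: ref 4 → HIT, frames=[1,4,3]
Step 8: ref 3 → HIT, frames=[1,4,3]
Step 9: ref 3 → HIT, frames=[1,4,3]
Step 10: ref 4 → HIT, frames=[1,4,3]
Step 11: ref 2 → FAULT (evict 1), frames=[2,4,3]
Step 12: ref 4 → HIT, frames=[2,4,3]
Total faults: 4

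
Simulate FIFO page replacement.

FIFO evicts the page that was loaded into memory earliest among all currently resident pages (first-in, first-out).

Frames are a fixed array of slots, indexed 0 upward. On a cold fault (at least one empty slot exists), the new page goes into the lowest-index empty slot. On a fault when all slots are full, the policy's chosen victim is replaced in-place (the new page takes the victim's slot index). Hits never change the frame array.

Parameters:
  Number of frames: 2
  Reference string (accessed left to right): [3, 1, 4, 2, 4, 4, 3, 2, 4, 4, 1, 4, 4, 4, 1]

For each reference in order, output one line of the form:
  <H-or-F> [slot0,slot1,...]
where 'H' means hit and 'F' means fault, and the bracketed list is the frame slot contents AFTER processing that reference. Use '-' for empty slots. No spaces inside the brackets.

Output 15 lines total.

F [3,-]
F [3,1]
F [4,1]
F [4,2]
H [4,2]
H [4,2]
F [3,2]
H [3,2]
F [3,4]
H [3,4]
F [1,4]
H [1,4]
H [1,4]
H [1,4]
H [1,4]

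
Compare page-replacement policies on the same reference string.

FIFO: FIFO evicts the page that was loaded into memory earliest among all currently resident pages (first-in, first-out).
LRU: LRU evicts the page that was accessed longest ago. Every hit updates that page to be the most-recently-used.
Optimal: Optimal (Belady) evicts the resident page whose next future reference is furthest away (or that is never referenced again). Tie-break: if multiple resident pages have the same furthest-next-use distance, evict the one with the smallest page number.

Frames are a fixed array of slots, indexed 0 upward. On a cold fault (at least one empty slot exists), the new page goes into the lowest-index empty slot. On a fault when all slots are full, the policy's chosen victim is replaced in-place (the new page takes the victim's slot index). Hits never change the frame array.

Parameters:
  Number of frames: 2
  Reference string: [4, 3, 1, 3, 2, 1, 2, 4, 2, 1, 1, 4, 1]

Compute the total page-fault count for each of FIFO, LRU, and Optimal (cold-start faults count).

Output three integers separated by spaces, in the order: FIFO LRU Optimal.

Answer: 6 8 6

Derivation:
--- FIFO ---
  step 0: ref 4 -> FAULT, frames=[4,-] (faults so far: 1)
  step 1: ref 3 -> FAULT, frames=[4,3] (faults so far: 2)
  step 2: ref 1 -> FAULT, evict 4, frames=[1,3] (faults so far: 3)
  step 3: ref 3 -> HIT, frames=[1,3] (faults so far: 3)
  step 4: ref 2 -> FAULT, evict 3, frames=[1,2] (faults so far: 4)
  step 5: ref 1 -> HIT, frames=[1,2] (faults so far: 4)
  step 6: ref 2 -> HIT, frames=[1,2] (faults so far: 4)
  step 7: ref 4 -> FAULT, evict 1, frames=[4,2] (faults so far: 5)
  step 8: ref 2 -> HIT, frames=[4,2] (faults so far: 5)
  step 9: ref 1 -> FAULT, evict 2, frames=[4,1] (faults so far: 6)
  step 10: ref 1 -> HIT, frames=[4,1] (faults so far: 6)
  step 11: ref 4 -> HIT, frames=[4,1] (faults so far: 6)
  step 12: ref 1 -> HIT, frames=[4,1] (faults so far: 6)
  FIFO total faults: 6
--- LRU ---
  step 0: ref 4 -> FAULT, frames=[4,-] (faults so far: 1)
  step 1: ref 3 -> FAULT, frames=[4,3] (faults so far: 2)
  step 2: ref 1 -> FAULT, evict 4, frames=[1,3] (faults so far: 3)
  step 3: ref 3 -> HIT, frames=[1,3] (faults so far: 3)
  step 4: ref 2 -> FAULT, evict 1, frames=[2,3] (faults so far: 4)
  step 5: ref 1 -> FAULT, evict 3, frames=[2,1] (faults so far: 5)
  step 6: ref 2 -> HIT, frames=[2,1] (faults so far: 5)
  step 7: ref 4 -> FAULT, evict 1, frames=[2,4] (faults so far: 6)
  step 8: ref 2 -> HIT, frames=[2,4] (faults so far: 6)
  step 9: ref 1 -> FAULT, evict 4, frames=[2,1] (faults so far: 7)
  step 10: ref 1 -> HIT, frames=[2,1] (faults so far: 7)
  step 11: ref 4 -> FAULT, evict 2, frames=[4,1] (faults so far: 8)
  step 12: ref 1 -> HIT, frames=[4,1] (faults so far: 8)
  LRU total faults: 8
--- Optimal ---
  step 0: ref 4 -> FAULT, frames=[4,-] (faults so far: 1)
  step 1: ref 3 -> FAULT, frames=[4,3] (faults so far: 2)
  step 2: ref 1 -> FAULT, evict 4, frames=[1,3] (faults so far: 3)
  step 3: ref 3 -> HIT, frames=[1,3] (faults so far: 3)
  step 4: ref 2 -> FAULT, evict 3, frames=[1,2] (faults so far: 4)
  step 5: ref 1 -> HIT, frames=[1,2] (faults so far: 4)
  step 6: ref 2 -> HIT, frames=[1,2] (faults so far: 4)
  step 7: ref 4 -> FAULT, evict 1, frames=[4,2] (faults so far: 5)
  step 8: ref 2 -> HIT, frames=[4,2] (faults so far: 5)
  step 9: ref 1 -> FAULT, evict 2, frames=[4,1] (faults so far: 6)
  step 10: ref 1 -> HIT, frames=[4,1] (faults so far: 6)
  step 11: ref 4 -> HIT, frames=[4,1] (faults so far: 6)
  step 12: ref 1 -> HIT, frames=[4,1] (faults so far: 6)
  Optimal total faults: 6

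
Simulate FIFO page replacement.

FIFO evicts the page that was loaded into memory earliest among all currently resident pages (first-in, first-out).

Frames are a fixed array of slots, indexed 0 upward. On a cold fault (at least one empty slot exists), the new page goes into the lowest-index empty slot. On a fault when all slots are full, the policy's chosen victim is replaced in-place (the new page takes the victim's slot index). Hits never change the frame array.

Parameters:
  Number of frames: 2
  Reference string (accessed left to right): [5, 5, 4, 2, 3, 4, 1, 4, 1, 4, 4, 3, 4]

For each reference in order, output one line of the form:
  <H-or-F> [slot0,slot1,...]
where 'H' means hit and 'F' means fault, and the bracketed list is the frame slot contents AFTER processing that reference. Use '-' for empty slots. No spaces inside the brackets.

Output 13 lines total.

F [5,-]
H [5,-]
F [5,4]
F [2,4]
F [2,3]
F [4,3]
F [4,1]
H [4,1]
H [4,1]
H [4,1]
H [4,1]
F [3,1]
F [3,4]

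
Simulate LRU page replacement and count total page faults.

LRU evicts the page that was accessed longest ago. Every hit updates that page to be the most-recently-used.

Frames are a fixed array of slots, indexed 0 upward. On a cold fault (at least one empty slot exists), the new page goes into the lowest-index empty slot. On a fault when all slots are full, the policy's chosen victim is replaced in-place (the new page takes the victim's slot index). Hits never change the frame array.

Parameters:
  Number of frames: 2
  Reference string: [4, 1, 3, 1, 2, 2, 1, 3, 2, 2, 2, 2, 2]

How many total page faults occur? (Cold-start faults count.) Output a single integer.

Answer: 6

Derivation:
Step 0: ref 4 → FAULT, frames=[4,-]
Step 1: ref 1 → FAULT, frames=[4,1]
Step 2: ref 3 → FAULT (evict 4), frames=[3,1]
Step 3: ref 1 → HIT, frames=[3,1]
Step 4: ref 2 → FAULT (evict 3), frames=[2,1]
Step 5: ref 2 → HIT, frames=[2,1]
Step 6: ref 1 → HIT, frames=[2,1]
Step 7: ref 3 → FAULT (evict 2), frames=[3,1]
Step 8: ref 2 → FAULT (evict 1), frames=[3,2]
Step 9: ref 2 → HIT, frames=[3,2]
Step 10: ref 2 → HIT, frames=[3,2]
Step 11: ref 2 → HIT, frames=[3,2]
Step 12: ref 2 → HIT, frames=[3,2]
Total faults: 6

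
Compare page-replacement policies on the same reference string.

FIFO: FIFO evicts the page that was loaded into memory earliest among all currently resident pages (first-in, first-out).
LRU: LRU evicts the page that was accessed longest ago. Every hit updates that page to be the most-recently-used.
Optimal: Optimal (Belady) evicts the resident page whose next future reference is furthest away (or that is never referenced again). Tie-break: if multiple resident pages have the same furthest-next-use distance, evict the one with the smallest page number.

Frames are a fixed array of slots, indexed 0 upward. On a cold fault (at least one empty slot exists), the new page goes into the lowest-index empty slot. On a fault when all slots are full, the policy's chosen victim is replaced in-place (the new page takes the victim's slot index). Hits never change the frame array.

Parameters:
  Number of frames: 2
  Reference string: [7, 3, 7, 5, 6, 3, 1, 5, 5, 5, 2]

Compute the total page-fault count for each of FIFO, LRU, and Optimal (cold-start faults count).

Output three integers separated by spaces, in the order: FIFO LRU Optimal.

--- FIFO ---
  step 0: ref 7 -> FAULT, frames=[7,-] (faults so far: 1)
  step 1: ref 3 -> FAULT, frames=[7,3] (faults so far: 2)
  step 2: ref 7 -> HIT, frames=[7,3] (faults so far: 2)
  step 3: ref 5 -> FAULT, evict 7, frames=[5,3] (faults so far: 3)
  step 4: ref 6 -> FAULT, evict 3, frames=[5,6] (faults so far: 4)
  step 5: ref 3 -> FAULT, evict 5, frames=[3,6] (faults so far: 5)
  step 6: ref 1 -> FAULT, evict 6, frames=[3,1] (faults so far: 6)
  step 7: ref 5 -> FAULT, evict 3, frames=[5,1] (faults so far: 7)
  step 8: ref 5 -> HIT, frames=[5,1] (faults so far: 7)
  step 9: ref 5 -> HIT, frames=[5,1] (faults so far: 7)
  step 10: ref 2 -> FAULT, evict 1, frames=[5,2] (faults so far: 8)
  FIFO total faults: 8
--- LRU ---
  step 0: ref 7 -> FAULT, frames=[7,-] (faults so far: 1)
  step 1: ref 3 -> FAULT, frames=[7,3] (faults so far: 2)
  step 2: ref 7 -> HIT, frames=[7,3] (faults so far: 2)
  step 3: ref 5 -> FAULT, evict 3, frames=[7,5] (faults so far: 3)
  step 4: ref 6 -> FAULT, evict 7, frames=[6,5] (faults so far: 4)
  step 5: ref 3 -> FAULT, evict 5, frames=[6,3] (faults so far: 5)
  step 6: ref 1 -> FAULT, evict 6, frames=[1,3] (faults so far: 6)
  step 7: ref 5 -> FAULT, evict 3, frames=[1,5] (faults so far: 7)
  step 8: ref 5 -> HIT, frames=[1,5] (faults so far: 7)
  step 9: ref 5 -> HIT, frames=[1,5] (faults so far: 7)
  step 10: ref 2 -> FAULT, evict 1, frames=[2,5] (faults so far: 8)
  LRU total faults: 8
--- Optimal ---
  step 0: ref 7 -> FAULT, frames=[7,-] (faults so far: 1)
  step 1: ref 3 -> FAULT, frames=[7,3] (faults so far: 2)
  step 2: ref 7 -> HIT, frames=[7,3] (faults so far: 2)
  step 3: ref 5 -> FAULT, evict 7, frames=[5,3] (faults so far: 3)
  step 4: ref 6 -> FAULT, evict 5, frames=[6,3] (faults so far: 4)
  step 5: ref 3 -> HIT, frames=[6,3] (faults so far: 4)
  step 6: ref 1 -> FAULT, evict 3, frames=[6,1] (faults so far: 5)
  step 7: ref 5 -> FAULT, evict 1, frames=[6,5] (faults so far: 6)
  step 8: ref 5 -> HIT, frames=[6,5] (faults so far: 6)
  step 9: ref 5 -> HIT, frames=[6,5] (faults so far: 6)
  step 10: ref 2 -> FAULT, evict 5, frames=[6,2] (faults so far: 7)
  Optimal total faults: 7

Answer: 8 8 7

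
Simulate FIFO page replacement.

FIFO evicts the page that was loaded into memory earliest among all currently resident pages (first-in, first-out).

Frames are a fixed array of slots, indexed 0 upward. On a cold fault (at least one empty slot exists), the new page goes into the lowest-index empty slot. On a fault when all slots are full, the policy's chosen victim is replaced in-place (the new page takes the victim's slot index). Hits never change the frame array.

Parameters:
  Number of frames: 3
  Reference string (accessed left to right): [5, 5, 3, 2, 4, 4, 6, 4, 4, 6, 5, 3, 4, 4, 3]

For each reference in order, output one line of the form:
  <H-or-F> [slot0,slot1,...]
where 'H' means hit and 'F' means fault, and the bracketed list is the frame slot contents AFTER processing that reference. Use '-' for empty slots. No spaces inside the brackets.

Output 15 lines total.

F [5,-,-]
H [5,-,-]
F [5,3,-]
F [5,3,2]
F [4,3,2]
H [4,3,2]
F [4,6,2]
H [4,6,2]
H [4,6,2]
H [4,6,2]
F [4,6,5]
F [3,6,5]
F [3,4,5]
H [3,4,5]
H [3,4,5]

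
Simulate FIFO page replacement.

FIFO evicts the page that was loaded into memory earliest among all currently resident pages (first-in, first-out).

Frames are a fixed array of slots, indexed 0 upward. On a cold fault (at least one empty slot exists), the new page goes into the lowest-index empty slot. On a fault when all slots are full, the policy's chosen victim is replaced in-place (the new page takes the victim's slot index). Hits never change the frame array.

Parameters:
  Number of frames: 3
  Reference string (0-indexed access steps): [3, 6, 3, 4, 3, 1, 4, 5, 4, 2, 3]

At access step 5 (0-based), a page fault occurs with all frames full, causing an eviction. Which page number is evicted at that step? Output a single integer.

Answer: 3

Derivation:
Step 0: ref 3 -> FAULT, frames=[3,-,-]
Step 1: ref 6 -> FAULT, frames=[3,6,-]
Step 2: ref 3 -> HIT, frames=[3,6,-]
Step 3: ref 4 -> FAULT, frames=[3,6,4]
Step 4: ref 3 -> HIT, frames=[3,6,4]
Step 5: ref 1 -> FAULT, evict 3, frames=[1,6,4]
At step 5: evicted page 3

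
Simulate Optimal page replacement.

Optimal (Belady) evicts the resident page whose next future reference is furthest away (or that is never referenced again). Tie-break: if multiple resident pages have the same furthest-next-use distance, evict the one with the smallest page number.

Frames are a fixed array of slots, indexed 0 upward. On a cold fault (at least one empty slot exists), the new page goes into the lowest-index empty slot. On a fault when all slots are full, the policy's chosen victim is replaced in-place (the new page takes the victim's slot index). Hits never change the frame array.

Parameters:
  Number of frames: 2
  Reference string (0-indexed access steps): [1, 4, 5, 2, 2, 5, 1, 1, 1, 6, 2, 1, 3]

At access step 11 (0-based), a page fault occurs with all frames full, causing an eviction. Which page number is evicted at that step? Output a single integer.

Answer: 2

Derivation:
Step 0: ref 1 -> FAULT, frames=[1,-]
Step 1: ref 4 -> FAULT, frames=[1,4]
Step 2: ref 5 -> FAULT, evict 4, frames=[1,5]
Step 3: ref 2 -> FAULT, evict 1, frames=[2,5]
Step 4: ref 2 -> HIT, frames=[2,5]
Step 5: ref 5 -> HIT, frames=[2,5]
Step 6: ref 1 -> FAULT, evict 5, frames=[2,1]
Step 7: ref 1 -> HIT, frames=[2,1]
Step 8: ref 1 -> HIT, frames=[2,1]
Step 9: ref 6 -> FAULT, evict 1, frames=[2,6]
Step 10: ref 2 -> HIT, frames=[2,6]
Step 11: ref 1 -> FAULT, evict 2, frames=[1,6]
At step 11: evicted page 2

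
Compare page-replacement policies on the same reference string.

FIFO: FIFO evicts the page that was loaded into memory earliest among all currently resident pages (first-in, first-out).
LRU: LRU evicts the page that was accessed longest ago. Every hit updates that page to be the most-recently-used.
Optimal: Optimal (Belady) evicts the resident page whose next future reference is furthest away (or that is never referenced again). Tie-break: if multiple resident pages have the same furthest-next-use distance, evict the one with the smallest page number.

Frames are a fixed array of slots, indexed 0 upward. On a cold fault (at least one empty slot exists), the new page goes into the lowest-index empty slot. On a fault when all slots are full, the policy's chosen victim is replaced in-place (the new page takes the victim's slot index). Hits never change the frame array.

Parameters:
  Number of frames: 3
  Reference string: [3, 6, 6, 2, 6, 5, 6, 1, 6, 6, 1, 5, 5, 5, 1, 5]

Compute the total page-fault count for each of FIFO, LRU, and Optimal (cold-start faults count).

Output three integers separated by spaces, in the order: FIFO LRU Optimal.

--- FIFO ---
  step 0: ref 3 -> FAULT, frames=[3,-,-] (faults so far: 1)
  step 1: ref 6 -> FAULT, frames=[3,6,-] (faults so far: 2)
  step 2: ref 6 -> HIT, frames=[3,6,-] (faults so far: 2)
  step 3: ref 2 -> FAULT, frames=[3,6,2] (faults so far: 3)
  step 4: ref 6 -> HIT, frames=[3,6,2] (faults so far: 3)
  step 5: ref 5 -> FAULT, evict 3, frames=[5,6,2] (faults so far: 4)
  step 6: ref 6 -> HIT, frames=[5,6,2] (faults so far: 4)
  step 7: ref 1 -> FAULT, evict 6, frames=[5,1,2] (faults so far: 5)
  step 8: ref 6 -> FAULT, evict 2, frames=[5,1,6] (faults so far: 6)
  step 9: ref 6 -> HIT, frames=[5,1,6] (faults so far: 6)
  step 10: ref 1 -> HIT, frames=[5,1,6] (faults so far: 6)
  step 11: ref 5 -> HIT, frames=[5,1,6] (faults so far: 6)
  step 12: ref 5 -> HIT, frames=[5,1,6] (faults so far: 6)
  step 13: ref 5 -> HIT, frames=[5,1,6] (faults so far: 6)
  step 14: ref 1 -> HIT, frames=[5,1,6] (faults so far: 6)
  step 15: ref 5 -> HIT, frames=[5,1,6] (faults so far: 6)
  FIFO total faults: 6
--- LRU ---
  step 0: ref 3 -> FAULT, frames=[3,-,-] (faults so far: 1)
  step 1: ref 6 -> FAULT, frames=[3,6,-] (faults so far: 2)
  step 2: ref 6 -> HIT, frames=[3,6,-] (faults so far: 2)
  step 3: ref 2 -> FAULT, frames=[3,6,2] (faults so far: 3)
  step 4: ref 6 -> HIT, frames=[3,6,2] (faults so far: 3)
  step 5: ref 5 -> FAULT, evict 3, frames=[5,6,2] (faults so far: 4)
  step 6: ref 6 -> HIT, frames=[5,6,2] (faults so far: 4)
  step 7: ref 1 -> FAULT, evict 2, frames=[5,6,1] (faults so far: 5)
  step 8: ref 6 -> HIT, frames=[5,6,1] (faults so far: 5)
  step 9: ref 6 -> HIT, frames=[5,6,1] (faults so far: 5)
  step 10: ref 1 -> HIT, frames=[5,6,1] (faults so far: 5)
  step 11: ref 5 -> HIT, frames=[5,6,1] (faults so far: 5)
  step 12: ref 5 -> HIT, frames=[5,6,1] (faults so far: 5)
  step 13: ref 5 -> HIT, frames=[5,6,1] (faults so far: 5)
  step 14: ref 1 -> HIT, frames=[5,6,1] (faults so far: 5)
  step 15: ref 5 -> HIT, frames=[5,6,1] (faults so far: 5)
  LRU total faults: 5
--- Optimal ---
  step 0: ref 3 -> FAULT, frames=[3,-,-] (faults so far: 1)
  step 1: ref 6 -> FAULT, frames=[3,6,-] (faults so far: 2)
  step 2: ref 6 -> HIT, frames=[3,6,-] (faults so far: 2)
  step 3: ref 2 -> FAULT, frames=[3,6,2] (faults so far: 3)
  step 4: ref 6 -> HIT, frames=[3,6,2] (faults so far: 3)
  step 5: ref 5 -> FAULT, evict 2, frames=[3,6,5] (faults so far: 4)
  step 6: ref 6 -> HIT, frames=[3,6,5] (faults so far: 4)
  step 7: ref 1 -> FAULT, evict 3, frames=[1,6,5] (faults so far: 5)
  step 8: ref 6 -> HIT, frames=[1,6,5] (faults so far: 5)
  step 9: ref 6 -> HIT, frames=[1,6,5] (faults so far: 5)
  step 10: ref 1 -> HIT, frames=[1,6,5] (faults so far: 5)
  step 11: ref 5 -> HIT, frames=[1,6,5] (faults so far: 5)
  step 12: ref 5 -> HIT, frames=[1,6,5] (faults so far: 5)
  step 13: ref 5 -> HIT, frames=[1,6,5] (faults so far: 5)
  step 14: ref 1 -> HIT, frames=[1,6,5] (faults so far: 5)
  step 15: ref 5 -> HIT, frames=[1,6,5] (faults so far: 5)
  Optimal total faults: 5

Answer: 6 5 5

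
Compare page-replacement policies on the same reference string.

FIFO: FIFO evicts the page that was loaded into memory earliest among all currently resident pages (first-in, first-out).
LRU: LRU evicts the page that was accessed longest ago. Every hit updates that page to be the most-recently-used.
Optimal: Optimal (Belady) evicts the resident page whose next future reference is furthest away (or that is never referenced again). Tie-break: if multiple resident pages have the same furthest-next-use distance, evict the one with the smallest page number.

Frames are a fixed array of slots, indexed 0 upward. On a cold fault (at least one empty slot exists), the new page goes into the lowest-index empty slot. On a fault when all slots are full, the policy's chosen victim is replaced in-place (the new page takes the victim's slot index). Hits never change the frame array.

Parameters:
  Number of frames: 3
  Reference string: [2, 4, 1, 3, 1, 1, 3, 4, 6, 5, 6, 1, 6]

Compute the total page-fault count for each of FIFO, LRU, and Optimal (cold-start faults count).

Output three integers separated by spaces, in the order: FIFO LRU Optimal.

--- FIFO ---
  step 0: ref 2 -> FAULT, frames=[2,-,-] (faults so far: 1)
  step 1: ref 4 -> FAULT, frames=[2,4,-] (faults so far: 2)
  step 2: ref 1 -> FAULT, frames=[2,4,1] (faults so far: 3)
  step 3: ref 3 -> FAULT, evict 2, frames=[3,4,1] (faults so far: 4)
  step 4: ref 1 -> HIT, frames=[3,4,1] (faults so far: 4)
  step 5: ref 1 -> HIT, frames=[3,4,1] (faults so far: 4)
  step 6: ref 3 -> HIT, frames=[3,4,1] (faults so far: 4)
  step 7: ref 4 -> HIT, frames=[3,4,1] (faults so far: 4)
  step 8: ref 6 -> FAULT, evict 4, frames=[3,6,1] (faults so far: 5)
  step 9: ref 5 -> FAULT, evict 1, frames=[3,6,5] (faults so far: 6)
  step 10: ref 6 -> HIT, frames=[3,6,5] (faults so far: 6)
  step 11: ref 1 -> FAULT, evict 3, frames=[1,6,5] (faults so far: 7)
  step 12: ref 6 -> HIT, frames=[1,6,5] (faults so far: 7)
  FIFO total faults: 7
--- LRU ---
  step 0: ref 2 -> FAULT, frames=[2,-,-] (faults so far: 1)
  step 1: ref 4 -> FAULT, frames=[2,4,-] (faults so far: 2)
  step 2: ref 1 -> FAULT, frames=[2,4,1] (faults so far: 3)
  step 3: ref 3 -> FAULT, evict 2, frames=[3,4,1] (faults so far: 4)
  step 4: ref 1 -> HIT, frames=[3,4,1] (faults so far: 4)
  step 5: ref 1 -> HIT, frames=[3,4,1] (faults so far: 4)
  step 6: ref 3 -> HIT, frames=[3,4,1] (faults so far: 4)
  step 7: ref 4 -> HIT, frames=[3,4,1] (faults so far: 4)
  step 8: ref 6 -> FAULT, evict 1, frames=[3,4,6] (faults so far: 5)
  step 9: ref 5 -> FAULT, evict 3, frames=[5,4,6] (faults so far: 6)
  step 10: ref 6 -> HIT, frames=[5,4,6] (faults so far: 6)
  step 11: ref 1 -> FAULT, evict 4, frames=[5,1,6] (faults so far: 7)
  step 12: ref 6 -> HIT, frames=[5,1,6] (faults so far: 7)
  LRU total faults: 7
--- Optimal ---
  step 0: ref 2 -> FAULT, frames=[2,-,-] (faults so far: 1)
  step 1: ref 4 -> FAULT, frames=[2,4,-] (faults so far: 2)
  step 2: ref 1 -> FAULT, frames=[2,4,1] (faults so far: 3)
  step 3: ref 3 -> FAULT, evict 2, frames=[3,4,1] (faults so far: 4)
  step 4: ref 1 -> HIT, frames=[3,4,1] (faults so far: 4)
  step 5: ref 1 -> HIT, frames=[3,4,1] (faults so far: 4)
  step 6: ref 3 -> HIT, frames=[3,4,1] (faults so far: 4)
  step 7: ref 4 -> HIT, frames=[3,4,1] (faults so far: 4)
  step 8: ref 6 -> FAULT, evict 3, frames=[6,4,1] (faults so far: 5)
  step 9: ref 5 -> FAULT, evict 4, frames=[6,5,1] (faults so far: 6)
  step 10: ref 6 -> HIT, frames=[6,5,1] (faults so far: 6)
  step 11: ref 1 -> HIT, frames=[6,5,1] (faults so far: 6)
  step 12: ref 6 -> HIT, frames=[6,5,1] (faults so far: 6)
  Optimal total faults: 6

Answer: 7 7 6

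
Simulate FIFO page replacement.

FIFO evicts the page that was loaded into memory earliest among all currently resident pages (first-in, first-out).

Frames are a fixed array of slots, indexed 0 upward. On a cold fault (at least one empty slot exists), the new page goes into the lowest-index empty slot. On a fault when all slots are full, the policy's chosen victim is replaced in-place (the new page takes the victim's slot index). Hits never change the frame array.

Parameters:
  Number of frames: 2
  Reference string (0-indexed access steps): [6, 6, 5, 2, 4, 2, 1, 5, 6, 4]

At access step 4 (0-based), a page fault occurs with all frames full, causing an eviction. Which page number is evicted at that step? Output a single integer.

Answer: 5

Derivation:
Step 0: ref 6 -> FAULT, frames=[6,-]
Step 1: ref 6 -> HIT, frames=[6,-]
Step 2: ref 5 -> FAULT, frames=[6,5]
Step 3: ref 2 -> FAULT, evict 6, frames=[2,5]
Step 4: ref 4 -> FAULT, evict 5, frames=[2,4]
At step 4: evicted page 5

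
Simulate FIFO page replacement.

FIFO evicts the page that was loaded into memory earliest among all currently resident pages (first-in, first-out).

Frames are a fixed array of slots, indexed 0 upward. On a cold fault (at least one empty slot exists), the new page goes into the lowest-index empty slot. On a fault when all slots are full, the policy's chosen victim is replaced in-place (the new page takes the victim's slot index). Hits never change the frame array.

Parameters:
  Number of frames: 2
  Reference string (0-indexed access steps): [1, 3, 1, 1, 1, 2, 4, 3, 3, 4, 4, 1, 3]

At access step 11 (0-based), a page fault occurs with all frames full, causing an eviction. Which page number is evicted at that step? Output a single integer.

Answer: 4

Derivation:
Step 0: ref 1 -> FAULT, frames=[1,-]
Step 1: ref 3 -> FAULT, frames=[1,3]
Step 2: ref 1 -> HIT, frames=[1,3]
Step 3: ref 1 -> HIT, frames=[1,3]
Step 4: ref 1 -> HIT, frames=[1,3]
Step 5: ref 2 -> FAULT, evict 1, frames=[2,3]
Step 6: ref 4 -> FAULT, evict 3, frames=[2,4]
Step 7: ref 3 -> FAULT, evict 2, frames=[3,4]
Step 8: ref 3 -> HIT, frames=[3,4]
Step 9: ref 4 -> HIT, frames=[3,4]
Step 10: ref 4 -> HIT, frames=[3,4]
Step 11: ref 1 -> FAULT, evict 4, frames=[3,1]
At step 11: evicted page 4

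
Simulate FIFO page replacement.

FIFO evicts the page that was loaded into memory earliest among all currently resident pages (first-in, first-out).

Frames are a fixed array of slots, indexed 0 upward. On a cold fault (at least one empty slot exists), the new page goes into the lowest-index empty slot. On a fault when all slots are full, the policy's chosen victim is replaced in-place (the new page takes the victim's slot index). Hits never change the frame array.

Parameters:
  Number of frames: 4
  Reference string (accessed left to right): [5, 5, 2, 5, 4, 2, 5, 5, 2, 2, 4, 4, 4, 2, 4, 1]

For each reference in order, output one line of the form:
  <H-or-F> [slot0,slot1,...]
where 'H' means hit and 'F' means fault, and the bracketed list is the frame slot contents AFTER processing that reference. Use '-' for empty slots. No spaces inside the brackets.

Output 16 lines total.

F [5,-,-,-]
H [5,-,-,-]
F [5,2,-,-]
H [5,2,-,-]
F [5,2,4,-]
H [5,2,4,-]
H [5,2,4,-]
H [5,2,4,-]
H [5,2,4,-]
H [5,2,4,-]
H [5,2,4,-]
H [5,2,4,-]
H [5,2,4,-]
H [5,2,4,-]
H [5,2,4,-]
F [5,2,4,1]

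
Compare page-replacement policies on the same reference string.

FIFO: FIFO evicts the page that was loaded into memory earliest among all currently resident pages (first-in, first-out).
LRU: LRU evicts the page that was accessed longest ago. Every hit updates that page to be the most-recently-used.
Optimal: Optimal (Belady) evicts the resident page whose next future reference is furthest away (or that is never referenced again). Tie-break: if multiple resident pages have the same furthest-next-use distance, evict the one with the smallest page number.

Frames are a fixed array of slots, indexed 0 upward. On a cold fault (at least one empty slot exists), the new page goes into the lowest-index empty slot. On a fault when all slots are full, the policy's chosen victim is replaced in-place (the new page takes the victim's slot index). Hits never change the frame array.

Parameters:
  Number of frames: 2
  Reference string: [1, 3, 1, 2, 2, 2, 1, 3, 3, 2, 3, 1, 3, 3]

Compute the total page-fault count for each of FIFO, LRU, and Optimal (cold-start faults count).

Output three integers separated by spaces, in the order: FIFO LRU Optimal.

--- FIFO ---
  step 0: ref 1 -> FAULT, frames=[1,-] (faults so far: 1)
  step 1: ref 3 -> FAULT, frames=[1,3] (faults so far: 2)
  step 2: ref 1 -> HIT, frames=[1,3] (faults so far: 2)
  step 3: ref 2 -> FAULT, evict 1, frames=[2,3] (faults so far: 3)
  step 4: ref 2 -> HIT, frames=[2,3] (faults so far: 3)
  step 5: ref 2 -> HIT, frames=[2,3] (faults so far: 3)
  step 6: ref 1 -> FAULT, evict 3, frames=[2,1] (faults so far: 4)
  step 7: ref 3 -> FAULT, evict 2, frames=[3,1] (faults so far: 5)
  step 8: ref 3 -> HIT, frames=[3,1] (faults so far: 5)
  step 9: ref 2 -> FAULT, evict 1, frames=[3,2] (faults so far: 6)
  step 10: ref 3 -> HIT, frames=[3,2] (faults so far: 6)
  step 11: ref 1 -> FAULT, evict 3, frames=[1,2] (faults so far: 7)
  step 12: ref 3 -> FAULT, evict 2, frames=[1,3] (faults so far: 8)
  step 13: ref 3 -> HIT, frames=[1,3] (faults so far: 8)
  FIFO total faults: 8
--- LRU ---
  step 0: ref 1 -> FAULT, frames=[1,-] (faults so far: 1)
  step 1: ref 3 -> FAULT, frames=[1,3] (faults so far: 2)
  step 2: ref 1 -> HIT, frames=[1,3] (faults so far: 2)
  step 3: ref 2 -> FAULT, evict 3, frames=[1,2] (faults so far: 3)
  step 4: ref 2 -> HIT, frames=[1,2] (faults so far: 3)
  step 5: ref 2 -> HIT, frames=[1,2] (faults so far: 3)
  step 6: ref 1 -> HIT, frames=[1,2] (faults so far: 3)
  step 7: ref 3 -> FAULT, evict 2, frames=[1,3] (faults so far: 4)
  step 8: ref 3 -> HIT, frames=[1,3] (faults so far: 4)
  step 9: ref 2 -> FAULT, evict 1, frames=[2,3] (faults so far: 5)
  step 10: ref 3 -> HIT, frames=[2,3] (faults so far: 5)
  step 11: ref 1 -> FAULT, evict 2, frames=[1,3] (faults so far: 6)
  step 12: ref 3 -> HIT, frames=[1,3] (faults so far: 6)
  step 13: ref 3 -> HIT, frames=[1,3] (faults so far: 6)
  LRU total faults: 6
--- Optimal ---
  step 0: ref 1 -> FAULT, frames=[1,-] (faults so far: 1)
  step 1: ref 3 -> FAULT, frames=[1,3] (faults so far: 2)
  step 2: ref 1 -> HIT, frames=[1,3] (faults so far: 2)
  step 3: ref 2 -> FAULT, evict 3, frames=[1,2] (faults so far: 3)
  step 4: ref 2 -> HIT, frames=[1,2] (faults so far: 3)
  step 5: ref 2 -> HIT, frames=[1,2] (faults so far: 3)
  step 6: ref 1 -> HIT, frames=[1,2] (faults so far: 3)
  step 7: ref 3 -> FAULT, evict 1, frames=[3,2] (faults so far: 4)
  step 8: ref 3 -> HIT, frames=[3,2] (faults so far: 4)
  step 9: ref 2 -> HIT, frames=[3,2] (faults so far: 4)
  step 10: ref 3 -> HIT, frames=[3,2] (faults so far: 4)
  step 11: ref 1 -> FAULT, evict 2, frames=[3,1] (faults so far: 5)
  step 12: ref 3 -> HIT, frames=[3,1] (faults so far: 5)
  step 13: ref 3 -> HIT, frames=[3,1] (faults so far: 5)
  Optimal total faults: 5

Answer: 8 6 5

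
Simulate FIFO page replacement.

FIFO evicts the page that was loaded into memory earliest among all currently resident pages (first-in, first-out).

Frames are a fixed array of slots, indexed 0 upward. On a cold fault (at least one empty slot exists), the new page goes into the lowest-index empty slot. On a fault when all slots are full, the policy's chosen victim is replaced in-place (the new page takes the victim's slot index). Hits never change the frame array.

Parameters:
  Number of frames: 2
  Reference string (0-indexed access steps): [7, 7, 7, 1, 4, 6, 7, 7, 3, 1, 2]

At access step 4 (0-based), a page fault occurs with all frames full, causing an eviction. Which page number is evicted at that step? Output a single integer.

Step 0: ref 7 -> FAULT, frames=[7,-]
Step 1: ref 7 -> HIT, frames=[7,-]
Step 2: ref 7 -> HIT, frames=[7,-]
Step 3: ref 1 -> FAULT, frames=[7,1]
Step 4: ref 4 -> FAULT, evict 7, frames=[4,1]
At step 4: evicted page 7

Answer: 7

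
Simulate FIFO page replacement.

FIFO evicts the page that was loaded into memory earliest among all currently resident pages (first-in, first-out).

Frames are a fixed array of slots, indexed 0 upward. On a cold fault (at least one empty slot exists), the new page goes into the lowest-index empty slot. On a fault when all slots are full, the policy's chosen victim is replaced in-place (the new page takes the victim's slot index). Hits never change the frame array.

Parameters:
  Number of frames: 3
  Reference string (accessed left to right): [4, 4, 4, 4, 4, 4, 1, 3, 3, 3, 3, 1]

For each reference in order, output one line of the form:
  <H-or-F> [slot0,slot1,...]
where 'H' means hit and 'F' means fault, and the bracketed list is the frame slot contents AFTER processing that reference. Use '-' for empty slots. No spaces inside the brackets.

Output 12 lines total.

F [4,-,-]
H [4,-,-]
H [4,-,-]
H [4,-,-]
H [4,-,-]
H [4,-,-]
F [4,1,-]
F [4,1,3]
H [4,1,3]
H [4,1,3]
H [4,1,3]
H [4,1,3]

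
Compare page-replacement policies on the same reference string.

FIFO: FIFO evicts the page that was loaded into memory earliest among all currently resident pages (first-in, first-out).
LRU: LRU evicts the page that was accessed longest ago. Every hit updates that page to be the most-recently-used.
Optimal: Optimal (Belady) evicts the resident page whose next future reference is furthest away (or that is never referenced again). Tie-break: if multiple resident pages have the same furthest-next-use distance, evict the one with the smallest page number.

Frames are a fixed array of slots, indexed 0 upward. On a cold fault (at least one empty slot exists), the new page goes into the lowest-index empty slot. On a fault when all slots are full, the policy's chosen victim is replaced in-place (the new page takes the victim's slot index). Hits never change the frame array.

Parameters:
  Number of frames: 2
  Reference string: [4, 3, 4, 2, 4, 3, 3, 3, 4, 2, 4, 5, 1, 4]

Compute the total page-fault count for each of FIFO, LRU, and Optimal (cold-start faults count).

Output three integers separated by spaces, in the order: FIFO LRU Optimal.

--- FIFO ---
  step 0: ref 4 -> FAULT, frames=[4,-] (faults so far: 1)
  step 1: ref 3 -> FAULT, frames=[4,3] (faults so far: 2)
  step 2: ref 4 -> HIT, frames=[4,3] (faults so far: 2)
  step 3: ref 2 -> FAULT, evict 4, frames=[2,3] (faults so far: 3)
  step 4: ref 4 -> FAULT, evict 3, frames=[2,4] (faults so far: 4)
  step 5: ref 3 -> FAULT, evict 2, frames=[3,4] (faults so far: 5)
  step 6: ref 3 -> HIT, frames=[3,4] (faults so far: 5)
  step 7: ref 3 -> HIT, frames=[3,4] (faults so far: 5)
  step 8: ref 4 -> HIT, frames=[3,4] (faults so far: 5)
  step 9: ref 2 -> FAULT, evict 4, frames=[3,2] (faults so far: 6)
  step 10: ref 4 -> FAULT, evict 3, frames=[4,2] (faults so far: 7)
  step 11: ref 5 -> FAULT, evict 2, frames=[4,5] (faults so far: 8)
  step 12: ref 1 -> FAULT, evict 4, frames=[1,5] (faults so far: 9)
  step 13: ref 4 -> FAULT, evict 5, frames=[1,4] (faults so far: 10)
  FIFO total faults: 10
--- LRU ---
  step 0: ref 4 -> FAULT, frames=[4,-] (faults so far: 1)
  step 1: ref 3 -> FAULT, frames=[4,3] (faults so far: 2)
  step 2: ref 4 -> HIT, frames=[4,3] (faults so far: 2)
  step 3: ref 2 -> FAULT, evict 3, frames=[4,2] (faults so far: 3)
  step 4: ref 4 -> HIT, frames=[4,2] (faults so far: 3)
  step 5: ref 3 -> FAULT, evict 2, frames=[4,3] (faults so far: 4)
  step 6: ref 3 -> HIT, frames=[4,3] (faults so far: 4)
  step 7: ref 3 -> HIT, frames=[4,3] (faults so far: 4)
  step 8: ref 4 -> HIT, frames=[4,3] (faults so far: 4)
  step 9: ref 2 -> FAULT, evict 3, frames=[4,2] (faults so far: 5)
  step 10: ref 4 -> HIT, frames=[4,2] (faults so far: 5)
  step 11: ref 5 -> FAULT, evict 2, frames=[4,5] (faults so far: 6)
  step 12: ref 1 -> FAULT, evict 4, frames=[1,5] (faults so far: 7)
  step 13: ref 4 -> FAULT, evict 5, frames=[1,4] (faults so far: 8)
  LRU total faults: 8
--- Optimal ---
  step 0: ref 4 -> FAULT, frames=[4,-] (faults so far: 1)
  step 1: ref 3 -> FAULT, frames=[4,3] (faults so far: 2)
  step 2: ref 4 -> HIT, frames=[4,3] (faults so far: 2)
  step 3: ref 2 -> FAULT, evict 3, frames=[4,2] (faults so far: 3)
  step 4: ref 4 -> HIT, frames=[4,2] (faults so far: 3)
  step 5: ref 3 -> FAULT, evict 2, frames=[4,3] (faults so far: 4)
  step 6: ref 3 -> HIT, frames=[4,3] (faults so far: 4)
  step 7: ref 3 -> HIT, frames=[4,3] (faults so far: 4)
  step 8: ref 4 -> HIT, frames=[4,3] (faults so far: 4)
  step 9: ref 2 -> FAULT, evict 3, frames=[4,2] (faults so far: 5)
  step 10: ref 4 -> HIT, frames=[4,2] (faults so far: 5)
  step 11: ref 5 -> FAULT, evict 2, frames=[4,5] (faults so far: 6)
  step 12: ref 1 -> FAULT, evict 5, frames=[4,1] (faults so far: 7)
  step 13: ref 4 -> HIT, frames=[4,1] (faults so far: 7)
  Optimal total faults: 7

Answer: 10 8 7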